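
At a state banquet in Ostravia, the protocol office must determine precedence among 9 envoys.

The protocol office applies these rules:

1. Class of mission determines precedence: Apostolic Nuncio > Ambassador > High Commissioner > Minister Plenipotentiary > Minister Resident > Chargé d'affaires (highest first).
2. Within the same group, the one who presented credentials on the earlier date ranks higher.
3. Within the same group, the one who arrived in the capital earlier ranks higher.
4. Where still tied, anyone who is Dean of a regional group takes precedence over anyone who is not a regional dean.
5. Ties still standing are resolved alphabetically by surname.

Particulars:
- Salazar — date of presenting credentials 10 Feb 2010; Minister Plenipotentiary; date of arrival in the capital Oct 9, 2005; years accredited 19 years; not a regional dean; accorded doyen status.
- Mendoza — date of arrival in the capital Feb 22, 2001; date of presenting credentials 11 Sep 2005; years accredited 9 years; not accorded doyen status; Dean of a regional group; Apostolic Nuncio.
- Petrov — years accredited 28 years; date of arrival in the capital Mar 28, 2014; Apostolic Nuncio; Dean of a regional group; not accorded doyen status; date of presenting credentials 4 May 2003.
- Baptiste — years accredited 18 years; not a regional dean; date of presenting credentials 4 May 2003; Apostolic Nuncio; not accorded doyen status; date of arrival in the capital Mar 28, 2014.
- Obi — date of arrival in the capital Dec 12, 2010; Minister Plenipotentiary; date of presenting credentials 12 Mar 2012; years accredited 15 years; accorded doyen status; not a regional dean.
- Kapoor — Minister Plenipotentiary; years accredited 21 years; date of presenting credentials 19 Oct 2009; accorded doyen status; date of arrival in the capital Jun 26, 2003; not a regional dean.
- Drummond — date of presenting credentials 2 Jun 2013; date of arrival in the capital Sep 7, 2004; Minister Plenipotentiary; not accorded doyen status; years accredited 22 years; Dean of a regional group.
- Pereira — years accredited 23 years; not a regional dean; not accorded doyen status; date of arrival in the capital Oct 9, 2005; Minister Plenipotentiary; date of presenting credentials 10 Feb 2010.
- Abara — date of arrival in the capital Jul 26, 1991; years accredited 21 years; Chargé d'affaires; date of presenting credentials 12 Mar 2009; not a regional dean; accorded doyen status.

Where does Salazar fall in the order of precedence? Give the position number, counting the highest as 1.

6

By class of mission: Petrov, Baptiste and Mendoza (Apostolic Nuncio); then Kapoor, Pereira, Salazar, Obi and Drummond (Minister Plenipotentiary); then Abara (Chargé d'affaires).
Among Petrov, Baptiste and Mendoza, by date of presenting credentials (earlier first): Petrov and Baptiste (4 May 2003) before Mendoza (11 Sep 2005).
Petrov and Baptiste both have date of arrival in the capital Mar 28, 2014, so the next rule applies.
Among Petrov and Baptiste, Dean of a regional group before not a regional dean: Petrov (Dean of a regional group) before Baptiste (not a regional dean).
Among Kapoor, Pereira, Salazar, Obi and Drummond, by date of presenting credentials (earlier first): Kapoor (19 Oct 2009) before Pereira and Salazar (10 Feb 2010) before Obi (12 Mar 2012) before Drummond (2 Jun 2013).
Pereira and Salazar both have date of arrival in the capital Oct 9, 2005, so the next rule applies.
Pereira and Salazar are each not a regional dean, so the next rule applies.
Among Pereira and Salazar, alphabetically by surname: Pereira before Salazar.
Order: Petrov, Baptiste, Mendoza, Kapoor, Pereira, Salazar, Obi, Drummond, Abara. So position 6.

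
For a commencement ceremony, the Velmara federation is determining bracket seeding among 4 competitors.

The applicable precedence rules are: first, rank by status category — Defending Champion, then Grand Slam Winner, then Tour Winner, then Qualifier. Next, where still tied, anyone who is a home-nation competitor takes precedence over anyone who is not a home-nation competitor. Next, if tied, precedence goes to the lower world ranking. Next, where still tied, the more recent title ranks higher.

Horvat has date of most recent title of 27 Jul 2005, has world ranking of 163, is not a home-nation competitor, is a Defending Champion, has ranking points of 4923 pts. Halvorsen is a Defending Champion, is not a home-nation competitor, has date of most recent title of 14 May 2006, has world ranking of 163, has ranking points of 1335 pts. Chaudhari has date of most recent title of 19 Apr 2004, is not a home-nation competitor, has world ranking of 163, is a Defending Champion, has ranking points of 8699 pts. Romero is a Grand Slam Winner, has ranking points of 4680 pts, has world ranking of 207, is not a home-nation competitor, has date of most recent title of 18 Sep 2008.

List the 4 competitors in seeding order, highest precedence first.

By status category: Halvorsen, Horvat and Chaudhari (Defending Champion); then Romero (Grand Slam Winner).
Halvorsen, Horvat and Chaudhari are each not a home-nation competitor, so the next rule applies.
Halvorsen, Horvat and Chaudhari all have world ranking 163, so the next rule applies.
Among Halvorsen, Horvat and Chaudhari, by date of most recent title (later first): Halvorsen (14 May 2006) before Horvat (27 Jul 2005) before Chaudhari (19 Apr 2004).
Full order: Halvorsen, Horvat, Chaudhari, Romero.

Halvorsen, Horvat, Chaudhari, Romero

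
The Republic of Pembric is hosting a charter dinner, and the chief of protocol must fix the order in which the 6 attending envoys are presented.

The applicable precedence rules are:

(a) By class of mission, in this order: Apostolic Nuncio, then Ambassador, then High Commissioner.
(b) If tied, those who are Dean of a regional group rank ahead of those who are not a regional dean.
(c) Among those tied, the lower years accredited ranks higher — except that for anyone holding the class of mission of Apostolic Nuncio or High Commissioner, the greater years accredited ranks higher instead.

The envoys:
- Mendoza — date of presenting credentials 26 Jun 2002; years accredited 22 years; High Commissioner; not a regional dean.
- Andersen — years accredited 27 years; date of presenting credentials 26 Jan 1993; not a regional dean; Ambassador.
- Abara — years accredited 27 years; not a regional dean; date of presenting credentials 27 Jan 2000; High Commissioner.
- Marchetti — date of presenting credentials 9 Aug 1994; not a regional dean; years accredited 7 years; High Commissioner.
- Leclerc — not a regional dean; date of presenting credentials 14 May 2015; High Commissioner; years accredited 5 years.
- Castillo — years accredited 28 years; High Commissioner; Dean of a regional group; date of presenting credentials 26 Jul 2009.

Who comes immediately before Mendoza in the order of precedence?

Abara

By class of mission: Andersen (Ambassador); then Castillo, Abara, Mendoza, Marchetti and Leclerc (High Commissioner).
Among Castillo, Abara, Mendoza, Marchetti and Leclerc, Dean of a regional group before not a regional dean: Castillo (Dean of a regional group) before Abara, Mendoza, Marchetti and Leclerc (not a regional dean).
Among Abara, Mendoza, Marchetti and Leclerc, by years accredited (higher first) (reversed rule for this group): Abara (27 years) before Mendoza (22 years) before Marchetti (7 years) before Leclerc (5 years).
Order: Andersen, Castillo, Abara, Mendoza, Marchetti, Leclerc.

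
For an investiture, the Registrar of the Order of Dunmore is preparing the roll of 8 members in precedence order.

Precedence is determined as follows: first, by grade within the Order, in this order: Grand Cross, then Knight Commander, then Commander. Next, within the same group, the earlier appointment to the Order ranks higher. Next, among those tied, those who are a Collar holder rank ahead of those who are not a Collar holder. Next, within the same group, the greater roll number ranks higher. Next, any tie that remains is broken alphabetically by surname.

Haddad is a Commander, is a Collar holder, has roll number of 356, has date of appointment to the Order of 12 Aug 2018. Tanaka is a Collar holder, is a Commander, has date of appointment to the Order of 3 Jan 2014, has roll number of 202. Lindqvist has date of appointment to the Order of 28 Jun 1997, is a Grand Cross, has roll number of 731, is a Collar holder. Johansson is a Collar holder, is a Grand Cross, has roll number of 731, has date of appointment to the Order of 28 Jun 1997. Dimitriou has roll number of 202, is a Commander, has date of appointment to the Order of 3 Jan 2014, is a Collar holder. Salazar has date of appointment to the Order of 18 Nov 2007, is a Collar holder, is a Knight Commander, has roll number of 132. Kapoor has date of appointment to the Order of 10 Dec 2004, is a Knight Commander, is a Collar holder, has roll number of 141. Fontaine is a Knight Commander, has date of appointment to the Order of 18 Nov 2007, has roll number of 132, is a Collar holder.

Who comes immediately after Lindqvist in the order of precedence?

Kapoor

By grade within the Order: Johansson and Lindqvist (Grand Cross); then Kapoor, Fontaine and Salazar (Knight Commander); then Dimitriou, Tanaka and Haddad (Commander).
Johansson and Lindqvist both have date of appointment to the Order 28 Jun 1997, so the next rule applies.
Johansson and Lindqvist are each a Collar holder, so the next rule applies.
Johansson and Lindqvist both have roll number 731, so the next rule applies.
Among Johansson and Lindqvist, alphabetically by surname: Johansson before Lindqvist.
Among Kapoor, Fontaine and Salazar, by date of appointment to the Order (earlier first): Kapoor (10 Dec 2004) before Fontaine and Salazar (18 Nov 2007).
Fontaine and Salazar are each a Collar holder, so the next rule applies.
Fontaine and Salazar both have roll number 132, so the next rule applies.
Among Fontaine and Salazar, alphabetically by surname: Fontaine before Salazar.
Among Dimitriou, Tanaka and Haddad, by date of appointment to the Order (earlier first): Dimitriou and Tanaka (3 Jan 2014) before Haddad (12 Aug 2018).
Dimitriou and Tanaka are each a Collar holder, so the next rule applies.
Dimitriou and Tanaka both have roll number 202, so the next rule applies.
Among Dimitriou and Tanaka, alphabetically by surname: Dimitriou before Tanaka.
Order: Johansson, Lindqvist, Kapoor, Fontaine, Salazar, Dimitriou, Tanaka, Haddad.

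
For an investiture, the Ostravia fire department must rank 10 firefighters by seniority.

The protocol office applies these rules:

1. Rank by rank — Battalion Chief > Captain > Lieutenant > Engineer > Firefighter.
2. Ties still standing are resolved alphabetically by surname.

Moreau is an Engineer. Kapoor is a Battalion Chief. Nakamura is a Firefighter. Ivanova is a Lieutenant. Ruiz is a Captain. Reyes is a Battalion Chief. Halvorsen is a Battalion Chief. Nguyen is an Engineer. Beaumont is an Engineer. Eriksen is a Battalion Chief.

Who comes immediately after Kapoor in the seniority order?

By rank: Eriksen, Halvorsen, Kapoor and Reyes (Battalion Chief); then Ruiz (Captain); then Ivanova (Lieutenant); then Beaumont, Moreau and Nguyen (Engineer); then Nakamura (Firefighter).
Among Eriksen, Halvorsen, Kapoor and Reyes, alphabetically by surname: Eriksen before Halvorsen before Kapoor before Reyes.
Among Beaumont, Moreau and Nguyen, alphabetically by surname: Beaumont before Moreau before Nguyen.
Order: Eriksen, Halvorsen, Kapoor, Reyes, Ruiz, Ivanova, Beaumont, Moreau, Nguyen, Nakamura.

Reyes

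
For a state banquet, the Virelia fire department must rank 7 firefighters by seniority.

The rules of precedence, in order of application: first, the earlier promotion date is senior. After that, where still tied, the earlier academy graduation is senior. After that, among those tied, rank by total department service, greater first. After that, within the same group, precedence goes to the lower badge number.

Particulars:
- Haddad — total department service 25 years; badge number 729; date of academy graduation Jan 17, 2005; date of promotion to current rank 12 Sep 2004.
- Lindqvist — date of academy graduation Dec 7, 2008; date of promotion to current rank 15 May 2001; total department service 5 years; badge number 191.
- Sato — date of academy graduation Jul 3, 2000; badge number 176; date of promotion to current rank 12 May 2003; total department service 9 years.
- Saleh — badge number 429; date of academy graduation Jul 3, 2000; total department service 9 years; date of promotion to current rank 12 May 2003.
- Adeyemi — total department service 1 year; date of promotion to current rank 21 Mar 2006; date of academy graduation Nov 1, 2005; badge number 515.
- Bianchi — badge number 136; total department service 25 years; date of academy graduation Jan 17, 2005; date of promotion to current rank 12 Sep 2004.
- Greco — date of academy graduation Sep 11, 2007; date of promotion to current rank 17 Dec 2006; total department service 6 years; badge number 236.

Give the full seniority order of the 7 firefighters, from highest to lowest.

Lindqvist, Sato, Saleh, Bianchi, Haddad, Adeyemi, Greco

By date of promotion to current rank (earlier first): Lindqvist (15 May 2001); then Sato and Saleh (both 12 May 2003); then Bianchi and Haddad (both 12 Sep 2004); then Adeyemi (21 Mar 2006); then Greco (17 Dec 2006).
Sato and Saleh both have date of academy graduation Jul 3, 2000, so the next rule applies.
Sato and Saleh both have total department service 9 years, so the next rule applies.
Among Sato and Saleh, by badge number (lower first): Sato (176) before Saleh (429).
Bianchi and Haddad both have date of academy graduation Jan 17, 2005, so the next rule applies.
Bianchi and Haddad both have total department service 25 years, so the next rule applies.
Among Bianchi and Haddad, by badge number (lower first): Bianchi (136) before Haddad (729).
Full order: Lindqvist, Sato, Saleh, Bianchi, Haddad, Adeyemi, Greco.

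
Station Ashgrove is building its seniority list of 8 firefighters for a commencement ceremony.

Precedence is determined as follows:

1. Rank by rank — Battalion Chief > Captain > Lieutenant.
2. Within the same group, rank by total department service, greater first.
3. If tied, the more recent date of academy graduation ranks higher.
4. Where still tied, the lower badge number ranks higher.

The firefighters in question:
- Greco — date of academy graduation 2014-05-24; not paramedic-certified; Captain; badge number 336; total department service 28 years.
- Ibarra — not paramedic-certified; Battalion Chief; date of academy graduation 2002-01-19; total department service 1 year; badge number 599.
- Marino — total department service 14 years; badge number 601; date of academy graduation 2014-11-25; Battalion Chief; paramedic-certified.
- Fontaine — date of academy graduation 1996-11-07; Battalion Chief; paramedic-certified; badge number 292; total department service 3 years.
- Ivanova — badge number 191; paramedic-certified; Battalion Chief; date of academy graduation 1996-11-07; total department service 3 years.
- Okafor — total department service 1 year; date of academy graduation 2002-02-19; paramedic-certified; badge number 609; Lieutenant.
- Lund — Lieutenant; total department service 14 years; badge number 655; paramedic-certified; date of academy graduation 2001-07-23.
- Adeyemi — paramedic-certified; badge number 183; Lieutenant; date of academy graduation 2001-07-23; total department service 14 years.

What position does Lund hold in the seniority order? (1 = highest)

7

By rank: Marino, Ivanova, Fontaine and Ibarra (Battalion Chief); then Greco (Captain); then Adeyemi, Lund and Okafor (Lieutenant).
Among Marino, Ivanova, Fontaine and Ibarra, by total department service (higher first): Marino (14 years) before Ivanova and Fontaine (3 years) before Ibarra (1 year).
Ivanova and Fontaine both have date of academy graduation 1996-11-07, so the next rule applies.
Among Ivanova and Fontaine, by badge number (lower first): Ivanova (191) before Fontaine (292).
Among Adeyemi, Lund and Okafor, by total department service (higher first): Adeyemi and Lund (14 years) before Okafor (1 year).
Adeyemi and Lund both have date of academy graduation 2001-07-23, so the next rule applies.
Among Adeyemi and Lund, by badge number (lower first): Adeyemi (183) before Lund (655).
Order: Marino, Ivanova, Fontaine, Ibarra, Greco, Adeyemi, Lund, Okafor. So position 7.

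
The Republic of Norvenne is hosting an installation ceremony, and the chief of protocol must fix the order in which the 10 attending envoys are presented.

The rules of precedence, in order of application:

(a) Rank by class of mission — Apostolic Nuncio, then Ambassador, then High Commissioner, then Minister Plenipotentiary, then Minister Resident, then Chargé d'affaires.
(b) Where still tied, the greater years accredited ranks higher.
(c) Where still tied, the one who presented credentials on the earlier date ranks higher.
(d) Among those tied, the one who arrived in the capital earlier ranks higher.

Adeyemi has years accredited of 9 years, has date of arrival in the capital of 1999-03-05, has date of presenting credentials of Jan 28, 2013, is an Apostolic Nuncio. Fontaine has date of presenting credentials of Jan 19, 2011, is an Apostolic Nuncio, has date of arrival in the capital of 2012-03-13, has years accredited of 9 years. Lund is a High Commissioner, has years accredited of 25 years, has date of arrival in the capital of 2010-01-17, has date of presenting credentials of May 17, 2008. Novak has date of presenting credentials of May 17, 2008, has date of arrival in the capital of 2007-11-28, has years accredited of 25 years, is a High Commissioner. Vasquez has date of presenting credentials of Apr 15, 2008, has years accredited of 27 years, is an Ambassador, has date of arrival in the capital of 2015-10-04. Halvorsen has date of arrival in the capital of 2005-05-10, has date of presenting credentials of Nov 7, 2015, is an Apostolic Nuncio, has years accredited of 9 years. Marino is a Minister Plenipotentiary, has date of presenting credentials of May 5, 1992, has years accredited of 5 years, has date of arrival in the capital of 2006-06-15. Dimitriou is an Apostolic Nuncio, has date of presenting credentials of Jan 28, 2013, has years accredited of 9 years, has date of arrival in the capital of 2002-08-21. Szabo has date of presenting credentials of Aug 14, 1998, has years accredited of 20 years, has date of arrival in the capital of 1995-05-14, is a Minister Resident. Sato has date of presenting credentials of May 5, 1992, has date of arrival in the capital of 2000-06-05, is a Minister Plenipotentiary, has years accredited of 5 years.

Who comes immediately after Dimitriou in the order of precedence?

By class of mission: Fontaine, Adeyemi, Dimitriou and Halvorsen (Apostolic Nuncio); then Vasquez (Ambassador); then Novak and Lund (High Commissioner); then Sato and Marino (Minister Plenipotentiary); then Szabo (Minister Resident).
Fontaine, Adeyemi, Dimitriou and Halvorsen all have years accredited 9 years, so the next rule applies.
Among Fontaine, Adeyemi, Dimitriou and Halvorsen, by date of presenting credentials (earlier first): Fontaine (Jan 19, 2011) before Adeyemi and Dimitriou (Jan 28, 2013) before Halvorsen (Nov 7, 2015).
Among Adeyemi and Dimitriou, by date of arrival in the capital (earlier first): Adeyemi (1999-03-05) before Dimitriou (2002-08-21).
Novak and Lund both have years accredited 25 years, so the next rule applies.
Novak and Lund both have date of presenting credentials May 17, 2008, so the next rule applies.
Among Novak and Lund, by date of arrival in the capital (earlier first): Novak (2007-11-28) before Lund (2010-01-17).
Sato and Marino both have years accredited 5 years, so the next rule applies.
Sato and Marino both have date of presenting credentials May 5, 1992, so the next rule applies.
Among Sato and Marino, by date of arrival in the capital (earlier first): Sato (2000-06-05) before Marino (2006-06-15).
Order: Fontaine, Adeyemi, Dimitriou, Halvorsen, Vasquez, Novak, Lund, Sato, Marino, Szabo.

Halvorsen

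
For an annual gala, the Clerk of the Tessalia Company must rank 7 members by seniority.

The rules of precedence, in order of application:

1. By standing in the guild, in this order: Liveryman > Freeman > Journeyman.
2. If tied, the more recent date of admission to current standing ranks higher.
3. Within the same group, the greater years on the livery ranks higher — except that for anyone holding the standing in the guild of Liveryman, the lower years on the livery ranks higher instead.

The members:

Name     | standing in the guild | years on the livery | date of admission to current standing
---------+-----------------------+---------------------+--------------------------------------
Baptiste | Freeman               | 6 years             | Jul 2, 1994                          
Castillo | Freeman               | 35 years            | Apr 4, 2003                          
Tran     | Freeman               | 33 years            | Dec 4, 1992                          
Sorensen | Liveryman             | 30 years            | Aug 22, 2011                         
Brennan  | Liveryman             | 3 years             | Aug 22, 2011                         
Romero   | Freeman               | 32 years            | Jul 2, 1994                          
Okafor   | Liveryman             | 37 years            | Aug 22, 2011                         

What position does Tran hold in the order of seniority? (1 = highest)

7

By standing in the guild: Brennan, Sorensen and Okafor (Liveryman); then Castillo, Romero, Baptiste and Tran (Freeman).
Brennan, Sorensen and Okafor all have date of admission to current standing Aug 22, 2011, so the next rule applies.
Among Brennan, Sorensen and Okafor, by years on the livery (lower first) (reversed rule for this group): Brennan (3 years) before Sorensen (30 years) before Okafor (37 years).
Among Castillo, Romero, Baptiste and Tran, by date of admission to current standing (later first): Castillo (Apr 4, 2003) before Romero and Baptiste (Jul 2, 1994) before Tran (Dec 4, 1992).
Among Romero and Baptiste, by years on the livery (higher first): Romero (32 years) before Baptiste (6 years).
Order: Brennan, Sorensen, Okafor, Castillo, Romero, Baptiste, Tran. So position 7.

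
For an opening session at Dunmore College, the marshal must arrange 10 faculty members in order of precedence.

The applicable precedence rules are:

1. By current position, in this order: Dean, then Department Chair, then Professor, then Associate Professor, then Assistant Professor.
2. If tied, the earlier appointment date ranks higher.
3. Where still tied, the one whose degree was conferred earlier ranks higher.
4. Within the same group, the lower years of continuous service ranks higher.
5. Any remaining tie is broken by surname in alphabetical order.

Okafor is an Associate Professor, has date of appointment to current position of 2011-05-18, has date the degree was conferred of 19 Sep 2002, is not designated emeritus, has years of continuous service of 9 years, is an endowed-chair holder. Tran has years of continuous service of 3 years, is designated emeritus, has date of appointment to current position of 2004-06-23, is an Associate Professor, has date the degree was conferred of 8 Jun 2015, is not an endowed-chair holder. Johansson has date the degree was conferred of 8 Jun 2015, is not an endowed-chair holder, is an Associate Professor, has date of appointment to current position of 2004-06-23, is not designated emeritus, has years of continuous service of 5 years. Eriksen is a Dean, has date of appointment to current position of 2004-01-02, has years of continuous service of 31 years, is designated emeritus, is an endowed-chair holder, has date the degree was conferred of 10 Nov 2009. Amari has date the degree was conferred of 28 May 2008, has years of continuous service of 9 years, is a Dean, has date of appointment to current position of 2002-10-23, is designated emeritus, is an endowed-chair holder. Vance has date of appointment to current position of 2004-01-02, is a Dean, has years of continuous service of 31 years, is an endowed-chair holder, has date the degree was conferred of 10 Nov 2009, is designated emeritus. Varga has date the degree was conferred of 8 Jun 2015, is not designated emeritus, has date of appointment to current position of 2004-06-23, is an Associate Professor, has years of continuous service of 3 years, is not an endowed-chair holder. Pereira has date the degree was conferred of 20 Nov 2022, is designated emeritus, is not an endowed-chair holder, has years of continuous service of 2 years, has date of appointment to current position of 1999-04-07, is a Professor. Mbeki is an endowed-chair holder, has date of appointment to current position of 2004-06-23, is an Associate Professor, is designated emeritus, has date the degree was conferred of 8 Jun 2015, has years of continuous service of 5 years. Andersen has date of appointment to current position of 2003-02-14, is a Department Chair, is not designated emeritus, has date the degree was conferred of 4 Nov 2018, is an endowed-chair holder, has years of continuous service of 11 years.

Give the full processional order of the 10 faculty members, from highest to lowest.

By current position: Amari, Eriksen and Vance (Dean); then Andersen (Department Chair); then Pereira (Professor); then Tran, Varga, Johansson, Mbeki and Okafor (Associate Professor).
Among Amari, Eriksen and Vance, by date of appointment to current position (earlier first): Amari (2002-10-23) before Eriksen and Vance (2004-01-02).
Eriksen and Vance both have date the degree was conferred 10 Nov 2009, so the next rule applies.
Eriksen and Vance both have years of continuous service 31 years, so the next rule applies.
Among Eriksen and Vance, alphabetically by surname: Eriksen before Vance.
Among Tran, Varga, Johansson, Mbeki and Okafor, by date of appointment to current position (earlier first): Tran, Varga, Johansson and Mbeki (2004-06-23) before Okafor (2011-05-18).
Tran, Varga, Johansson and Mbeki all have date the degree was conferred 8 Jun 2015, so the next rule applies.
Among Tran, Varga, Johansson and Mbeki, by years of continuous service (lower first): Tran and Varga (3 years) before Johansson and Mbeki (5 years).
Among Tran and Varga, alphabetically by surname: Tran before Varga.
Among Johansson and Mbeki, alphabetically by surname: Johansson before Mbeki.
Full order: Amari, Eriksen, Vance, Andersen, Pereira, Tran, Varga, Johansson, Mbeki, Okafor.

Amari, Eriksen, Vance, Andersen, Pereira, Tran, Varga, Johansson, Mbeki, Okafor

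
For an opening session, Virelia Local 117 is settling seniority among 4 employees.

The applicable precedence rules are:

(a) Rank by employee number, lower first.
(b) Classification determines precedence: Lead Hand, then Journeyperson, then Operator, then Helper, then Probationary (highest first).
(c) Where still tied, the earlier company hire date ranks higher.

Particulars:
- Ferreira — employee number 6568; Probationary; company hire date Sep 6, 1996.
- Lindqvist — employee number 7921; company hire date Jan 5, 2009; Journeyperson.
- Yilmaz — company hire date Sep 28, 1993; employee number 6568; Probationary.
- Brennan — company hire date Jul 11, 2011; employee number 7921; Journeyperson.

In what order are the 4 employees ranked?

By employee number (lower first): Yilmaz and Ferreira (both 6568); then Lindqvist and Brennan (both 7921).
Yilmaz and Ferreira are each Probationary, so the next rule applies.
Among Yilmaz and Ferreira, by company hire date (earlier first): Yilmaz (Sep 28, 1993) before Ferreira (Sep 6, 1996).
Lindqvist and Brennan are each Journeyperson, so the next rule applies.
Among Lindqvist and Brennan, by company hire date (earlier first): Lindqvist (Jan 5, 2009) before Brennan (Jul 11, 2011).
Full order: Yilmaz, Ferreira, Lindqvist, Brennan.

Yilmaz, Ferreira, Lindqvist, Brennan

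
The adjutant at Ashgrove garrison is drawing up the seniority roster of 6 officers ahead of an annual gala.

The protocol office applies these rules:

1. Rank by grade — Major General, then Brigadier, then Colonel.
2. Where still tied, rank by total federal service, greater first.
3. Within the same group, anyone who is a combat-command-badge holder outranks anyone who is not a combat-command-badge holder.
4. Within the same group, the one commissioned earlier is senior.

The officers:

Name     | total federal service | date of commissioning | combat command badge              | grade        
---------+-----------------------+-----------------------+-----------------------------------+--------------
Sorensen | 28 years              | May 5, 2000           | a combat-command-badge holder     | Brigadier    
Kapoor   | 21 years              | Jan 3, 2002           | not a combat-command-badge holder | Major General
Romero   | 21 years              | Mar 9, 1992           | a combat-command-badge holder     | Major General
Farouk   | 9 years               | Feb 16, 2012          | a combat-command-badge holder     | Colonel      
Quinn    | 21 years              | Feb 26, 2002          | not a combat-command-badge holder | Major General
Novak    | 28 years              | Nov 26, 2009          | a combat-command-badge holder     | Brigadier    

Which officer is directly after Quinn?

By grade: Romero, Kapoor and Quinn (Major General); then Sorensen and Novak (Brigadier); then Farouk (Colonel).
Romero, Kapoor and Quinn all have total federal service 21 years, so the next rule applies.
Among Romero, Kapoor and Quinn, a combat-command-badge holder before not a combat-command-badge holder: Romero (a combat-command-badge holder) before Kapoor and Quinn (not a combat-command-badge holder).
Among Kapoor and Quinn, by date of commissioning (earlier first): Kapoor (Jan 3, 2002) before Quinn (Feb 26, 2002).
Sorensen and Novak both have total federal service 28 years, so the next rule applies.
Sorensen and Novak are each a combat-command-badge holder, so the next rule applies.
Among Sorensen and Novak, by date of commissioning (earlier first): Sorensen (May 5, 2000) before Novak (Nov 26, 2009).
Order: Romero, Kapoor, Quinn, Sorensen, Novak, Farouk.

Sorensen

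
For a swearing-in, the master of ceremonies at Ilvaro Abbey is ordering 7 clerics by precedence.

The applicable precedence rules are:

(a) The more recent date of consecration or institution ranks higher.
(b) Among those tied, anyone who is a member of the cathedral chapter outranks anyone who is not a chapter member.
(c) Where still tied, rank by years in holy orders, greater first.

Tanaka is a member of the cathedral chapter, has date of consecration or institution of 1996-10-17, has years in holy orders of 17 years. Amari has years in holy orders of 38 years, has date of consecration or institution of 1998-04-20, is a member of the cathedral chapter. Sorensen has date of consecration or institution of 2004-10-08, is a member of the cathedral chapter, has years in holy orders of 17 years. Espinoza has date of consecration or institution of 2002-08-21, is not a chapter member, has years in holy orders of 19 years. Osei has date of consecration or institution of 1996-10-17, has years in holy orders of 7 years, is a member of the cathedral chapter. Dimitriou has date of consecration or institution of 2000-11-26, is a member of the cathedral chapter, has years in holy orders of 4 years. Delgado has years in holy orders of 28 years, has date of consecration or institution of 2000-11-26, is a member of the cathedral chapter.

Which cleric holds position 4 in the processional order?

Dimitriou

By date of consecration or institution (later first): Sorensen (2004-10-08); then Espinoza (2002-08-21); then Delgado and Dimitriou (both 2000-11-26); then Amari (1998-04-20); then Tanaka and Osei (both 1996-10-17).
Delgado and Dimitriou are each a member of the cathedral chapter, so the next rule applies.
Among Delgado and Dimitriou, by years in holy orders (higher first): Delgado (28 years) before Dimitriou (4 years).
Tanaka and Osei are each a member of the cathedral chapter, so the next rule applies.
Among Tanaka and Osei, by years in holy orders (higher first): Tanaka (17 years) before Osei (7 years).
Order: Sorensen, Espinoza, Delgado, Dimitriou, Amari, Tanaka, Osei.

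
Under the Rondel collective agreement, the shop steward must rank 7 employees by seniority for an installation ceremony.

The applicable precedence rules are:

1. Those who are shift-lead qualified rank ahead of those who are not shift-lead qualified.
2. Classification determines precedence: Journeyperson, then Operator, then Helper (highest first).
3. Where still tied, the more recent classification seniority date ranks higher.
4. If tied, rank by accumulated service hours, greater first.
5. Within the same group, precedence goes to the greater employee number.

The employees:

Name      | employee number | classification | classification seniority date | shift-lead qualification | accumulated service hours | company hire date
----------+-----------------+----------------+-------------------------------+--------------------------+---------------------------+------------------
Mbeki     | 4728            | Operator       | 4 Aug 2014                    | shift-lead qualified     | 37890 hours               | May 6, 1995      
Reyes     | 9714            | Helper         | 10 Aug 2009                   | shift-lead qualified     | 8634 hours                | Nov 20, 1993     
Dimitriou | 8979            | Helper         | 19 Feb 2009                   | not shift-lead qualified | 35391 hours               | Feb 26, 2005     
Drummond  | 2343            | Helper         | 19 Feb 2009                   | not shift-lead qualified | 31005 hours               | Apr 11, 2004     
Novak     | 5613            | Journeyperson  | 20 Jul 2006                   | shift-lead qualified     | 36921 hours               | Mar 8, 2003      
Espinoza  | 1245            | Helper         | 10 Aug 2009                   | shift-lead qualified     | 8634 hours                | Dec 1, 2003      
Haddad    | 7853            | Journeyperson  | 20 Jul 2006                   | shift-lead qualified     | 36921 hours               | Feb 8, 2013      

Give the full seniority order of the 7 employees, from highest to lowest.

Haddad, Novak, Mbeki, Reyes, Espinoza, Dimitriou, Drummond

By the first rule: Haddad, Novak, Mbeki, Reyes and Espinoza (each shift-lead qualified); then Dimitriou and Drummond (both not shift-lead qualified).
Among Haddad, Novak, Mbeki, Reyes and Espinoza, by classification: Haddad and Novak (Journeyperson) before Mbeki (Operator) before Reyes and Espinoza (Helper).
Haddad and Novak both have classification seniority date 20 Jul 2006, so the next rule applies.
Haddad and Novak both have accumulated service hours 36921 hours, so the next rule applies.
Among Haddad and Novak, by employee number (higher first): Haddad (7853) before Novak (5613).
Reyes and Espinoza both have classification seniority date 10 Aug 2009, so the next rule applies.
Reyes and Espinoza both have accumulated service hours 8634 hours, so the next rule applies.
Among Reyes and Espinoza, by employee number (higher first): Reyes (9714) before Espinoza (1245).
Dimitriou and Drummond are each Helper, so the next rule applies.
Dimitriou and Drummond both have classification seniority date 19 Feb 2009, so the next rule applies.
Among Dimitriou and Drummond, by accumulated service hours (higher first): Dimitriou (35391 hours) before Drummond (31005 hours).
Full order: Haddad, Novak, Mbeki, Reyes, Espinoza, Dimitriou, Drummond.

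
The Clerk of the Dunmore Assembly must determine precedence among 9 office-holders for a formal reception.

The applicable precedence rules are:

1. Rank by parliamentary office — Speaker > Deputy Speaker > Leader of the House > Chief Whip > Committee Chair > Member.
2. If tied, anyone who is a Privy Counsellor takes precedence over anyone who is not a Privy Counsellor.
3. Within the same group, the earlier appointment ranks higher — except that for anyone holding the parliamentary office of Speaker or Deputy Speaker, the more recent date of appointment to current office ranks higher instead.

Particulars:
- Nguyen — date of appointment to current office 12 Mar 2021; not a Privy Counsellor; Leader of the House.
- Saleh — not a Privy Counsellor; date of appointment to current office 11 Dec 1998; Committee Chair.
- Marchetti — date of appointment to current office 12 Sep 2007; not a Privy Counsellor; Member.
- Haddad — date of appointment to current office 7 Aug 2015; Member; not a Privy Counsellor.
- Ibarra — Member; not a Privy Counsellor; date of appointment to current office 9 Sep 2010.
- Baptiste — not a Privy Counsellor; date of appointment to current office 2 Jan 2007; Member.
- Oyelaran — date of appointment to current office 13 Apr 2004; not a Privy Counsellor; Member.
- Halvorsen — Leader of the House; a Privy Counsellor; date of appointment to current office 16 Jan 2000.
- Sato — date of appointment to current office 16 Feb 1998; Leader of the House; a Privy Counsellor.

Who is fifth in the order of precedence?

By parliamentary office: Sato, Halvorsen and Nguyen (Leader of the House); then Saleh (Committee Chair); then Oyelaran, Baptiste, Marchetti, Ibarra and Haddad (Member).
Among Sato, Halvorsen and Nguyen, a Privy Counsellor before not a Privy Counsellor: Sato and Halvorsen (a Privy Counsellor) before Nguyen (not a Privy Counsellor).
Among Sato and Halvorsen, by date of appointment to current office (earlier first): Sato (16 Feb 1998) before Halvorsen (16 Jan 2000).
Oyelaran, Baptiste, Marchetti, Ibarra and Haddad are each not a Privy Counsellor, so the next rule applies.
Among Oyelaran, Baptiste, Marchetti, Ibarra and Haddad, by date of appointment to current office (earlier first): Oyelaran (13 Apr 2004) before Baptiste (2 Jan 2007) before Marchetti (12 Sep 2007) before Ibarra (9 Sep 2010) before Haddad (7 Aug 2015).
Order: Sato, Halvorsen, Nguyen, Saleh, Oyelaran, Baptiste, Marchetti, Ibarra, Haddad.

Oyelaran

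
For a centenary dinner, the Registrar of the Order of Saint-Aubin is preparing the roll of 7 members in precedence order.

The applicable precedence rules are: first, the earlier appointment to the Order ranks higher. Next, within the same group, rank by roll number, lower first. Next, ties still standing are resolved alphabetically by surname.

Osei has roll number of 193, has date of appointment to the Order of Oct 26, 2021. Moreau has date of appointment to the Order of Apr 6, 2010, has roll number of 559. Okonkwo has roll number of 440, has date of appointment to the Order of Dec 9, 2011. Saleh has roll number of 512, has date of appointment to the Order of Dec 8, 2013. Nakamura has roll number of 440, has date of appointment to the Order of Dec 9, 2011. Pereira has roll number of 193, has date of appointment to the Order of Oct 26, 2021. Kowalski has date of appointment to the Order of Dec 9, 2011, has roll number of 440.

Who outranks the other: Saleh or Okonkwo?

By date of appointment to the Order (earlier first): Moreau (Apr 6, 2010); then Kowalski, Nakamura and Okonkwo (each Dec 9, 2011); then Saleh (Dec 8, 2013); then Osei and Pereira (both Oct 26, 2021).
Kowalski, Nakamura and Okonkwo all have roll number 440, so the next rule applies.
Among Kowalski, Nakamura and Okonkwo, alphabetically by surname: Kowalski before Nakamura before Okonkwo.
Osei and Pereira both have roll number 193, so the next rule applies.
Among Osei and Pereira, alphabetically by surname: Osei before Pereira.
So Okonkwo takes precedence.

Okonkwo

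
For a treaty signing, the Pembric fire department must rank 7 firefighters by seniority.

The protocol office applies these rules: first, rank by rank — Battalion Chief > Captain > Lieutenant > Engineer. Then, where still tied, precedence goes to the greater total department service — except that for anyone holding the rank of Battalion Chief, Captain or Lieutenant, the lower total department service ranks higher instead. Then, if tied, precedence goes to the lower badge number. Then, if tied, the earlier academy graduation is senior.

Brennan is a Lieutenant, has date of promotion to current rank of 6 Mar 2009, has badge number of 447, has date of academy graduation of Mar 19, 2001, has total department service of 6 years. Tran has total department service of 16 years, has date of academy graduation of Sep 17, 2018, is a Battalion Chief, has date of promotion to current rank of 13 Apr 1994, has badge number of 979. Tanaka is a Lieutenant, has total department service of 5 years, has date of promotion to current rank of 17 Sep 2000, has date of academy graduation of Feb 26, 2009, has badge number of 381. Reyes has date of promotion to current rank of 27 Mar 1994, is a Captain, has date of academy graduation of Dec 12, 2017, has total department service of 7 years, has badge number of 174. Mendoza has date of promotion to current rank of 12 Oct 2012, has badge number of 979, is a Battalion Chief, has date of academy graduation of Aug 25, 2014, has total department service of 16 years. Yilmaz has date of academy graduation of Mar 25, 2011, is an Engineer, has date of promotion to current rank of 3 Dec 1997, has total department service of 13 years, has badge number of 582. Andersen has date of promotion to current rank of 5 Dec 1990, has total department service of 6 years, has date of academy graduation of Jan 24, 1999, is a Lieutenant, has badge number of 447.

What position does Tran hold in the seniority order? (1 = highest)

By rank: Mendoza and Tran (Battalion Chief); then Reyes (Captain); then Tanaka, Andersen and Brennan (Lieutenant); then Yilmaz (Engineer).
Mendoza and Tran both have total department service 16 years, so the next rule applies.
Mendoza and Tran both have badge number 979, so the next rule applies.
Among Mendoza and Tran, by date of academy graduation (earlier first): Mendoza (Aug 25, 2014) before Tran (Sep 17, 2018).
Among Tanaka, Andersen and Brennan, by total department service (lower first) (reversed rule for this group): Tanaka (5 years) before Andersen and Brennan (6 years).
Andersen and Brennan both have badge number 447, so the next rule applies.
Among Andersen and Brennan, by date of academy graduation (earlier first): Andersen (Jan 24, 1999) before Brennan (Mar 19, 2001).
Order: Mendoza, Tran, Reyes, Tanaka, Andersen, Brennan, Yilmaz. So position 2.

2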